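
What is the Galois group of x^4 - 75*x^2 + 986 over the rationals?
Gal(K/Q) = V_4 (Klein four-group, Z/2Z × Z/2Z)

f factors as (x^2 - 17)(x^2 - 58), so the splitting field is K = Q(sqrt(17), sqrt(58)). The elements 17, 58, 986 are all non-squares in Q, so sqrt(17) and sqrt(58) generate independent quadratic extensions. Thus [K:Q] = 4 and Gal(K/Q) is generated by the two order-2 automorphisms sqrt(17) ↦ -sqrt(17) and sqrt(58) ↦ -sqrt(58), giving V_4.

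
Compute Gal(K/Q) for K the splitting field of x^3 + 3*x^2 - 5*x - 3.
Gal(K/Q) = S_3 (symmetric group of order 6)

Compute the discriminant of x^3 + (3)*x^2 + (-5)*x + (-3): Δ = 1616. Since Δ is not a rational square, the Galois group is not contained in A_3; it must be the full S_3 (irreducibility of the cubic rules out anything smaller).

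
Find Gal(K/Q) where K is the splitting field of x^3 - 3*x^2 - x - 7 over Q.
Gal(K/Q) = S_3 (symmetric group of order 6)

Compute the discriminant of x^3 + (-3)*x^2 + (-1)*x + (-7): Δ = -2444. Since Δ is not a rational square, the Galois group is not contained in A_3; it must be the full S_3 (irreducibility of the cubic rules out anything smaller).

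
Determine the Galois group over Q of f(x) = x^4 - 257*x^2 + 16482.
Gal(K/Q) = V_4 (Klein four-group, Z/2Z × Z/2Z)

f factors as (x^2 - 134)(x^2 - 123), so the splitting field is K = Q(sqrt(134), sqrt(123)). The elements 134, 123, 16482 are all non-squares in Q, so sqrt(134) and sqrt(123) generate independent quadratic extensions. Thus [K:Q] = 4 and Gal(K/Q) is generated by the two order-2 automorphisms sqrt(134) ↦ -sqrt(134) and sqrt(123) ↦ -sqrt(123), giving V_4.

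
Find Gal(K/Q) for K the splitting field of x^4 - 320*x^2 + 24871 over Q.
Gal(K/Q) = V_4 (Klein four-group, Z/2Z × Z/2Z)

f factors as (x^2 - 187)(x^2 - 133), so the splitting field is K = Q(sqrt(187), sqrt(133)). The elements 187, 133, 24871 are all non-squares in Q, so sqrt(187) and sqrt(133) generate independent quadratic extensions. Thus [K:Q] = 4 and Gal(K/Q) is generated by the two order-2 automorphisms sqrt(187) ↦ -sqrt(187) and sqrt(133) ↦ -sqrt(133), giving V_4.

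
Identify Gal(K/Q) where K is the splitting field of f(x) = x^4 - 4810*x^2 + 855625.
Gal(K/Q) = Z/2Z (cyclic of order 2)

f factors as (x^2 - 185)(x^2 - 4625), so the splitting field is K = Q(sqrt(185), sqrt(4625)). The squarefree part of 185 is 185 and the squarefree part of 4625 is also 185, so sqrt(185) and sqrt(4625) are both rational multiples of sqrt(185). Hence Q(sqrt(185)) = Q(sqrt(4625)) = Q(sqrt(185)), and the splitting field collapses to a single degree-2 extension with Galois group Z/2Z.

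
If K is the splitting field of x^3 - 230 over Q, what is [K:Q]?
[K:Q] = 6

x^3 - 230 has one real root r = 230^(1/3) and two complex roots r*zeta_3, r*zeta_3^2 where zeta_3 = e^(2*pi*i/3). The splitting field is Q(r, zeta_3). [Q(r):Q] = 3 and [Q(zeta_3):Q] = 2 with gcd = 1, so [Q(r, zeta_3):Q] = 3 * 2 = 6.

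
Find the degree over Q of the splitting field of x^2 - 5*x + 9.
[K:Q] = 2

The discriminant of x^2 + (-5)*x + (9) is b^2 - 4c = 25 - (36) = -11. Since -11 is not a perfect square in Q, the polynomial is irreducible over Q. Its two roots generate a degree-2 extension, so [K:Q] = 2.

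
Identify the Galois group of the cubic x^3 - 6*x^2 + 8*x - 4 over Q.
Gal(K/Q) = S_3 (symmetric group of order 6)

Compute the discriminant of x^3 + (-6)*x^2 + (8)*x + (-4): Δ = -176. Since Δ is not a rational square, the Galois group is not contained in A_3; it must be the full S_3 (irreducibility of the cubic rules out anything smaller).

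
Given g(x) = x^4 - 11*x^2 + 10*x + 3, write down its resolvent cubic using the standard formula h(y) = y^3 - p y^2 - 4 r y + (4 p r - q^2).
h(y) = y^3 + 11*y^2 - 12*y - 232

Identify coefficients: p = -11, q = 10, r = 3.
Plug into h(y) = y^3 - p y^2 - 4 r y + (4 p r - q^2):
  h(y) = y^3 - (-11) y^2 - 4*(3) y + (4*(-11)*(3) - (10)^2)
       = y^3 + (11) y^2 + (-12) y + (-232).
Simplifying: h(y) = y^3 + 11*y^2 - 12*y - 232.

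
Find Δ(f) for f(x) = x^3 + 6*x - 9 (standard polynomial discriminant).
Δ = -3051

For a depressed cubic x^3 + p x + q the discriminant is Δ = -4 p^3 - 27 q^2 = -4*(6)^3 - 27*(-9)^2 = -864 - 2187 = -3051.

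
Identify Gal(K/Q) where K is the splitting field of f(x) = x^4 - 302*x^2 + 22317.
Gal(K/Q) = V_4 (Klein four-group, Z/2Z × Z/2Z)

f factors as (x^2 - 129)(x^2 - 173), so the splitting field is K = Q(sqrt(129), sqrt(173)). The elements 129, 173, 22317 are all non-squares in Q, so sqrt(129) and sqrt(173) generate independent quadratic extensions. Thus [K:Q] = 4 and Gal(K/Q) is generated by the two order-2 automorphisms sqrt(129) ↦ -sqrt(129) and sqrt(173) ↦ -sqrt(173), giving V_4.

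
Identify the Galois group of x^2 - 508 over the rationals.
Gal(K/Q) = Z/2Z (cyclic of order 2)

x^2 - 508 is irreducible over Q since 508 is not a rational square. The splitting field Q(sqrt(508)) has degree 2 over Q, and its unique nontrivial automorphism is sqrt(508) ↦ -sqrt(508). Hence Gal(Q(sqrt(508))/Q) = Z/2Z.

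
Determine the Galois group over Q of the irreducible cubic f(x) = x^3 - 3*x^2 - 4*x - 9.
Gal(K/Q) = S_3 (symmetric group of order 6)

Compute the discriminant of x^3 + (-3)*x^2 + (-4)*x + (-9): Δ = -4703. Since Δ is not a rational square, the Galois group is not contained in A_3; it must be the full S_3 (irreducibility of the cubic rules out anything smaller).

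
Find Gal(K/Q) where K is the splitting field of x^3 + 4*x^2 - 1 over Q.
Gal(K/Q) = S_3 (symmetric group of order 6)

Compute the discriminant of x^3 + (4)*x^2 + (0)*x + (-1): Δ = 229. Since Δ is not a rational square, the Galois group is not contained in A_3; it must be the full S_3 (irreducibility of the cubic rules out anything smaller).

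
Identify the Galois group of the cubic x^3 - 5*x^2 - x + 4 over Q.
Gal(K/Q) = S_3 (symmetric group of order 6)

Compute the discriminant of x^3 + (-5)*x^2 + (-1)*x + (4): Δ = 1957. Since Δ is not a rational square, the Galois group is not contained in A_3; it must be the full S_3 (irreducibility of the cubic rules out anything smaller).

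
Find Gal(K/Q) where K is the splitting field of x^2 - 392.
Gal(K/Q) = Z/2Z (cyclic of order 2)

x^2 - 392 is irreducible over Q since 392 is not a rational square. The splitting field Q(sqrt(392)) has degree 2 over Q, and its unique nontrivial automorphism is sqrt(392) ↦ -sqrt(392). Hence Gal(Q(sqrt(392))/Q) = Z/2Z.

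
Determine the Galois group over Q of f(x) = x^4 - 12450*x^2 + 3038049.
Gal(K/Q) = Z/2Z (cyclic of order 2)

f factors as (x^2 - 249)(x^2 - 12201), so the splitting field is K = Q(sqrt(249), sqrt(12201)). The squarefree part of 249 is 249 and the squarefree part of 12201 is also 249, so sqrt(249) and sqrt(12201) are both rational multiples of sqrt(249). Hence Q(sqrt(249)) = Q(sqrt(12201)) = Q(sqrt(249)), and the splitting field collapses to a single degree-2 extension with Galois group Z/2Z.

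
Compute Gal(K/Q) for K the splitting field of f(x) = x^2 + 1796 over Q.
Gal(K/Q) = Z/2Z (cyclic of order 2)

x^2 + 1796 is irreducible over Q since -1796 is not a rational square. The splitting field Q(sqrt(-1796)) has degree 2 over Q, and its unique nontrivial automorphism is sqrt(-1796) ↦ -sqrt(-1796). Hence Gal(Q(sqrt(-1796))/Q) = Z/2Z.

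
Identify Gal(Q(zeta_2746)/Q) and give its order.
|Gal(Q(zeta_2746)/Q)| = phi(2746) = 1372; group ≅ (Z/2746Z)^* ≅ Z/1372Z

The n-th cyclotomic polynomial Φ_2746(x) is the minimal polynomial of zeta_2746 over Q and has degree phi(2746) = 1372. So Q(zeta_2746) is a degree-1372 Galois extension with Galois group (Z/2746Z)^*. By CRT, (Z/2746Z)^* ≅ (Z/2Z)^* × (Z/1373Z)^*. Each prime-power unit group is (Z/2Z)^* ≅ trivial group (order 1); (Z/1373Z)^* ≅ Z/1372Z. Hence Gal(Q(zeta_2746)/Q) ≅ Z/1372Z.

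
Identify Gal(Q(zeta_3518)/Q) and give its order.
|Gal(Q(zeta_3518)/Q)| = phi(3518) = 1758; group ≅ (Z/3518Z)^* ≅ Z/1758Z

The n-th cyclotomic polynomial Φ_3518(x) is the minimal polynomial of zeta_3518 over Q and has degree phi(3518) = 1758. So Q(zeta_3518) is a degree-1758 Galois extension with Galois group (Z/3518Z)^*. By CRT, (Z/3518Z)^* ≅ (Z/2Z)^* × (Z/1759Z)^*. Each prime-power unit group is (Z/2Z)^* ≅ trivial group (order 1); (Z/1759Z)^* ≅ Z/1758Z. Hence Gal(Q(zeta_3518)/Q) ≅ Z/1758Z.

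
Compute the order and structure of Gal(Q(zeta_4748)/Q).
|Gal(Q(zeta_4748)/Q)| = phi(4748) = 2372; group ≅ (Z/4748Z)^* ≅ Z/2Z × Z/1186Z

The n-th cyclotomic polynomial Φ_4748(x) is the minimal polynomial of zeta_4748 over Q and has degree phi(4748) = 2372. So Q(zeta_4748) is a degree-2372 Galois extension with Galois group (Z/4748Z)^*. By CRT, (Z/4748Z)^* ≅ (Z/4Z)^* × (Z/1187Z)^*. Each prime-power unit group is (Z/4Z)^* ≅ Z/2Z; (Z/1187Z)^* ≅ Z/1186Z. Hence Gal(Q(zeta_4748)/Q) ≅ Z/2Z × Z/1186Z.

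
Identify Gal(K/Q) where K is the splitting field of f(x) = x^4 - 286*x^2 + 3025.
Gal(K/Q) = Z/2Z (cyclic of order 2)

f factors as (x^2 - 11)(x^2 - 275), so the splitting field is K = Q(sqrt(11), sqrt(275)). The squarefree part of 11 is 11 and the squarefree part of 275 is also 11, so sqrt(11) and sqrt(275) are both rational multiples of sqrt(11). Hence Q(sqrt(11)) = Q(sqrt(275)) = Q(sqrt(11)), and the splitting field collapses to a single degree-2 extension with Galois group Z/2Z.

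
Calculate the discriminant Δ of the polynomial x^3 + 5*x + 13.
Δ = -5063

For a depressed cubic x^3 + p x + q the discriminant is Δ = -4 p^3 - 27 q^2 = -4*(5)^3 - 27*(13)^2 = -500 - 4563 = -5063.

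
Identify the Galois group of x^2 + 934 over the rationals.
Gal(K/Q) = Z/2Z (cyclic of order 2)

x^2 + 934 is irreducible over Q since -934 is not a rational square. The splitting field Q(sqrt(-934)) has degree 2 over Q, and its unique nontrivial automorphism is sqrt(-934) ↦ -sqrt(-934). Hence Gal(Q(sqrt(-934))/Q) = Z/2Z.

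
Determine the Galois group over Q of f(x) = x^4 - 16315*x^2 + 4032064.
Gal(K/Q) = Z/2Z (cyclic of order 2)

f factors as (x^2 - 16064)(x^2 - 251), so the splitting field is K = Q(sqrt(16064), sqrt(251)). The squarefree part of 16064 is 251 and the squarefree part of 251 is also 251, so sqrt(16064) and sqrt(251) are both rational multiples of sqrt(251). Hence Q(sqrt(16064)) = Q(sqrt(251)) = Q(sqrt(251)), and the splitting field collapses to a single degree-2 extension with Galois group Z/2Z.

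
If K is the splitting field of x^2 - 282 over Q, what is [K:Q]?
[K:Q] = 2

The polynomial x^2 - 282 is irreducible over Q since 282 is not a perfect square. Its splitting field is Q(sqrt(282)), which has degree 2 over Q.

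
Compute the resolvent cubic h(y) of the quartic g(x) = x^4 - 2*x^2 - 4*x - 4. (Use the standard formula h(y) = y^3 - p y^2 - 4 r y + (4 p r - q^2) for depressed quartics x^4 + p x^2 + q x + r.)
h(y) = y^3 + 2*y^2 + 16*y + 16

Identify coefficients: p = -2, q = -4, r = -4.
Plug into h(y) = y^3 - p y^2 - 4 r y + (4 p r - q^2):
  h(y) = y^3 - (-2) y^2 - 4*(-4) y + (4*(-2)*(-4) - (-4)^2)
       = y^3 + (2) y^2 + (16) y + (16).
Simplifying: h(y) = y^3 + 2*y^2 + 16*y + 16.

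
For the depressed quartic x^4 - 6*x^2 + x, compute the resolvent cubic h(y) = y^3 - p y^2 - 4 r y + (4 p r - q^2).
h(y) = y^3 + 6*y^2 - 1

Identify coefficients: p = -6, q = 1, r = 0.
Plug into h(y) = y^3 - p y^2 - 4 r y + (4 p r - q^2):
  h(y) = y^3 - (-6) y^2 - 4*(0) y + (4*(-6)*(0) - (1)^2)
       = y^3 + (6) y^2 + (0) y + (-1).
Simplifying: h(y) = y^3 + 6*y^2 - 1.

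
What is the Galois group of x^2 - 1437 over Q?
Gal(K/Q) = Z/2Z (cyclic of order 2)

x^2 - 1437 is irreducible over Q since 1437 is not a rational square. The splitting field Q(sqrt(1437)) has degree 2 over Q, and its unique nontrivial automorphism is sqrt(1437) ↦ -sqrt(1437). Hence Gal(Q(sqrt(1437))/Q) = Z/2Z.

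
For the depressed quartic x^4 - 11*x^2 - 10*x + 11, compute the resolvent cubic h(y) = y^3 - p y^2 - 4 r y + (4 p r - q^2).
h(y) = y^3 + 11*y^2 - 44*y - 584

Identify coefficients: p = -11, q = -10, r = 11.
Plug into h(y) = y^3 - p y^2 - 4 r y + (4 p r - q^2):
  h(y) = y^3 - (-11) y^2 - 4*(11) y + (4*(-11)*(11) - (-10)^2)
       = y^3 + (11) y^2 + (-44) y + (-584).
Simplifying: h(y) = y^3 + 11*y^2 - 44*y - 584.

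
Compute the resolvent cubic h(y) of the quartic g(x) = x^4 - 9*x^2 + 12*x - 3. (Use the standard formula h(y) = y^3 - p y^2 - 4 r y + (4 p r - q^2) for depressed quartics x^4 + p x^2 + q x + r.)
h(y) = y^3 + 9*y^2 + 12*y - 36

Identify coefficients: p = -9, q = 12, r = -3.
Plug into h(y) = y^3 - p y^2 - 4 r y + (4 p r - q^2):
  h(y) = y^3 - (-9) y^2 - 4*(-3) y + (4*(-9)*(-3) - (12)^2)
       = y^3 + (9) y^2 + (12) y + (-36).
Simplifying: h(y) = y^3 + 9*y^2 + 12*y - 36.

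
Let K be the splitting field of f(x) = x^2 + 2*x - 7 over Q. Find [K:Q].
[K:Q] = 2

The discriminant of x^2 + (2)*x + (-7) is b^2 - 4c = 4 - (-28) = 32. Since 32 is not a perfect square in Q, the polynomial is irreducible over Q. Its two roots generate a degree-2 extension, so [K:Q] = 2.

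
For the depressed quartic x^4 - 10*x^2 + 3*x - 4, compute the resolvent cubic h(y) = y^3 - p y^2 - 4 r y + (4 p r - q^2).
h(y) = y^3 + 10*y^2 + 16*y + 151

Identify coefficients: p = -10, q = 3, r = -4.
Plug into h(y) = y^3 - p y^2 - 4 r y + (4 p r - q^2):
  h(y) = y^3 - (-10) y^2 - 4*(-4) y + (4*(-10)*(-4) - (3)^2)
       = y^3 + (10) y^2 + (16) y + (151).
Simplifying: h(y) = y^3 + 10*y^2 + 16*y + 151.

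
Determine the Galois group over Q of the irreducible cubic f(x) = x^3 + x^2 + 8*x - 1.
Gal(K/Q) = S_3 (symmetric group of order 6)

Compute the discriminant of x^3 + (1)*x^2 + (8)*x + (-1): Δ = -2151. Since Δ is not a rational square, the Galois group is not contained in A_3; it must be the full S_3 (irreducibility of the cubic rules out anything smaller).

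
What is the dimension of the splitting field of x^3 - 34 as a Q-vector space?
[K:Q] = 6

x^3 - 34 has one real root r = 34^(1/3) and two complex roots r*zeta_3, r*zeta_3^2 where zeta_3 = e^(2*pi*i/3). The splitting field is Q(r, zeta_3). [Q(r):Q] = 3 and [Q(zeta_3):Q] = 2 with gcd = 1, so [Q(r, zeta_3):Q] = 3 * 2 = 6.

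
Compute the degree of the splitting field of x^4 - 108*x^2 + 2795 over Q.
[K:Q] = 4

f factors as (x^2 - 65)(x^2 - 43); the splitting field is K = Q(sqrt(65), sqrt(43)). Since 65, 43, and 2795 are all non-squares in Q, the three subfields Q(sqrt(65)), Q(sqrt(43)), Q(sqrt(2795)) are distinct degree-2 extensions, so [K:Q] = 4 (Klein four Galois group).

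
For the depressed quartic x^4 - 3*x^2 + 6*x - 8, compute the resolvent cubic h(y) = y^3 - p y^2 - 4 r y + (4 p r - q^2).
h(y) = y^3 + 3*y^2 + 32*y + 60

Identify coefficients: p = -3, q = 6, r = -8.
Plug into h(y) = y^3 - p y^2 - 4 r y + (4 p r - q^2):
  h(y) = y^3 - (-3) y^2 - 4*(-8) y + (4*(-3)*(-8) - (6)^2)
       = y^3 + (3) y^2 + (32) y + (60).
Simplifying: h(y) = y^3 + 3*y^2 + 32*y + 60.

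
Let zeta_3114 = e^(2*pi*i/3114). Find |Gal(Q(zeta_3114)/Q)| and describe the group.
|Gal(Q(zeta_3114)/Q)| = phi(3114) = 1032; group ≅ (Z/3114Z)^* ≅ Z/6Z × Z/172Z

The n-th cyclotomic polynomial Φ_3114(x) is the minimal polynomial of zeta_3114 over Q and has degree phi(3114) = 1032. So Q(zeta_3114) is a degree-1032 Galois extension with Galois group (Z/3114Z)^*. By CRT, (Z/3114Z)^* ≅ (Z/2Z)^* × (Z/9Z)^* × (Z/173Z)^*. Each prime-power unit group is (Z/2Z)^* ≅ trivial group (order 1); (Z/9Z)^* ≅ Z/6Z; (Z/173Z)^* ≅ Z/172Z. Hence Gal(Q(zeta_3114)/Q) ≅ Z/6Z × Z/172Z.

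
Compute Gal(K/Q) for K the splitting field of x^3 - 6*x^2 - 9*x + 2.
Gal(K/Q) = S_3 (symmetric group of order 6)

Compute the discriminant of x^3 + (-6)*x^2 + (-9)*x + (2): Δ = 9396. Since Δ is not a rational square, the Galois group is not contained in A_3; it must be the full S_3 (irreducibility of the cubic rules out anything smaller).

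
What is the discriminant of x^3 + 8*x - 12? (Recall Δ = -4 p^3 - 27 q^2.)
Δ = -5936

For a depressed cubic x^3 + p x + q the discriminant is Δ = -4 p^3 - 27 q^2 = -4*(8)^3 - 27*(-12)^2 = -2048 - 3888 = -5936.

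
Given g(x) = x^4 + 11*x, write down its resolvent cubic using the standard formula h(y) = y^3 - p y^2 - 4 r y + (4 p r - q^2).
h(y) = y^3 - 121

Identify coefficients: p = 0, q = 11, r = 0.
Plug into h(y) = y^3 - p y^2 - 4 r y + (4 p r - q^2):
  h(y) = y^3 - (0) y^2 - 4*(0) y + (4*(0)*(0) - (11)^2)
       = y^3 + (0) y^2 + (0) y + (-121).
Simplifying: h(y) = y^3 - 121.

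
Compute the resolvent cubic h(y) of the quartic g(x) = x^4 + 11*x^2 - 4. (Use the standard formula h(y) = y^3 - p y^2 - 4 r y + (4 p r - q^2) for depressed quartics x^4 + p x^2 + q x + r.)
h(y) = y^3 - 11*y^2 + 16*y - 176

Identify coefficients: p = 11, q = 0, r = -4.
Plug into h(y) = y^3 - p y^2 - 4 r y + (4 p r - q^2):
  h(y) = y^3 - (11) y^2 - 4*(-4) y + (4*(11)*(-4) - (0)^2)
       = y^3 + (-11) y^2 + (16) y + (-176).
Simplifying: h(y) = y^3 - 11*y^2 + 16*y - 176.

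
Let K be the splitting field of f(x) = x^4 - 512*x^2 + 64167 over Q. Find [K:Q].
[K:Q] = 4

f factors as (x^2 - 293)(x^2 - 219); the splitting field is K = Q(sqrt(293), sqrt(219)). Since 293, 219, and 64167 are all non-squares in Q, the three subfields Q(sqrt(293)), Q(sqrt(219)), Q(sqrt(64167)) are distinct degree-2 extensions, so [K:Q] = 4 (Klein four Galois group).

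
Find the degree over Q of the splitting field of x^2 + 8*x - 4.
[K:Q] = 2

The discriminant of x^2 + (8)*x + (-4) is b^2 - 4c = 64 - (-16) = 80. Since 80 is not a perfect square in Q, the polynomial is irreducible over Q. Its two roots generate a degree-2 extension, so [K:Q] = 2.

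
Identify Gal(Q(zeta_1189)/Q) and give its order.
|Gal(Q(zeta_1189)/Q)| = phi(1189) = 1120; group ≅ (Z/1189Z)^* ≅ Z/28Z × Z/40Z

The n-th cyclotomic polynomial Φ_1189(x) is the minimal polynomial of zeta_1189 over Q and has degree phi(1189) = 1120. So Q(zeta_1189) is a degree-1120 Galois extension with Galois group (Z/1189Z)^*. By CRT, (Z/1189Z)^* ≅ (Z/29Z)^* × (Z/41Z)^*. Each prime-power unit group is (Z/29Z)^* ≅ Z/28Z; (Z/41Z)^* ≅ Z/40Z. Hence Gal(Q(zeta_1189)/Q) ≅ Z/28Z × Z/40Z.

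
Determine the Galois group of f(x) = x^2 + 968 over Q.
Gal(K/Q) = Z/2Z (cyclic of order 2)

x^2 + 968 is irreducible over Q since -968 is not a rational square. The splitting field Q(sqrt(-968)) has degree 2 over Q, and its unique nontrivial automorphism is sqrt(-968) ↦ -sqrt(-968). Hence Gal(Q(sqrt(-968))/Q) = Z/2Z.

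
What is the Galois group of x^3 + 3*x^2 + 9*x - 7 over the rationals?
Gal(K/Q) = S_3 (symmetric group of order 6)

Compute the discriminant of x^3 + (3)*x^2 + (9)*x + (-7): Δ = -6156. Since Δ is not a rational square, the Galois group is not contained in A_3; it must be the full S_3 (irreducibility of the cubic rules out anything smaller).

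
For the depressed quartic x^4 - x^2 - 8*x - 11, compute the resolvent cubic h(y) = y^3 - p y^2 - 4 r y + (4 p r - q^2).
h(y) = y^3 + y^2 + 44*y - 20

Identify coefficients: p = -1, q = -8, r = -11.
Plug into h(y) = y^3 - p y^2 - 4 r y + (4 p r - q^2):
  h(y) = y^3 - (-1) y^2 - 4*(-11) y + (4*(-1)*(-11) - (-8)^2)
       = y^3 + (1) y^2 + (44) y + (-20).
Simplifying: h(y) = y^3 + y^2 + 44*y - 20.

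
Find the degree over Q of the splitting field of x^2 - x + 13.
[K:Q] = 2

The discriminant of x^2 + (-1)*x + (13) is b^2 - 4c = 1 - (52) = -51. Since -51 is not a perfect square in Q, the polynomial is irreducible over Q. Its two roots generate a degree-2 extension, so [K:Q] = 2.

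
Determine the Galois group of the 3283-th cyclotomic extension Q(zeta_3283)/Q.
|Gal(Q(zeta_3283)/Q)| = phi(3283) = 2772; group ≅ (Z/3283Z)^* ≅ Z/42Z × Z/66Z

The n-th cyclotomic polynomial Φ_3283(x) is the minimal polynomial of zeta_3283 over Q and has degree phi(3283) = 2772. So Q(zeta_3283) is a degree-2772 Galois extension with Galois group (Z/3283Z)^*. By CRT, (Z/3283Z)^* ≅ (Z/49Z)^* × (Z/67Z)^*. Each prime-power unit group is (Z/49Z)^* ≅ Z/42Z; (Z/67Z)^* ≅ Z/66Z. Hence Gal(Q(zeta_3283)/Q) ≅ Z/42Z × Z/66Z.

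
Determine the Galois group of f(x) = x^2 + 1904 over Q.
Gal(K/Q) = Z/2Z (cyclic of order 2)

x^2 + 1904 is irreducible over Q since -1904 is not a rational square. The splitting field Q(sqrt(-1904)) has degree 2 over Q, and its unique nontrivial automorphism is sqrt(-1904) ↦ -sqrt(-1904). Hence Gal(Q(sqrt(-1904))/Q) = Z/2Z.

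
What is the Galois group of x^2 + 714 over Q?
Gal(K/Q) = Z/2Z (cyclic of order 2)

x^2 + 714 is irreducible over Q since -714 is not a rational square. The splitting field Q(sqrt(-714)) has degree 2 over Q, and its unique nontrivial automorphism is sqrt(-714) ↦ -sqrt(-714). Hence Gal(Q(sqrt(-714))/Q) = Z/2Z.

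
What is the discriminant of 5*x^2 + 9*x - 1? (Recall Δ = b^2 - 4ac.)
Δ = 101

For a quadratic a x^2 + b x + c the discriminant is Δ = b^2 - 4ac = (9)^2 - 4*(5)*(-1) = 81 - (-20) = 101.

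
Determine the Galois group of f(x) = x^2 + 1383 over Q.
Gal(K/Q) = Z/2Z (cyclic of order 2)

x^2 + 1383 is irreducible over Q since -1383 is not a rational square. The splitting field Q(sqrt(-1383)) has degree 2 over Q, and its unique nontrivial automorphism is sqrt(-1383) ↦ -sqrt(-1383). Hence Gal(Q(sqrt(-1383))/Q) = Z/2Z.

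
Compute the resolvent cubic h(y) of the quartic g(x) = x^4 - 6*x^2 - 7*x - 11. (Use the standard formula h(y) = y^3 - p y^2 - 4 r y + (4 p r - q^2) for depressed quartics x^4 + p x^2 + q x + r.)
h(y) = y^3 + 6*y^2 + 44*y + 215

Identify coefficients: p = -6, q = -7, r = -11.
Plug into h(y) = y^3 - p y^2 - 4 r y + (4 p r - q^2):
  h(y) = y^3 - (-6) y^2 - 4*(-11) y + (4*(-6)*(-11) - (-7)^2)
       = y^3 + (6) y^2 + (44) y + (215).
Simplifying: h(y) = y^3 + 6*y^2 + 44*y + 215.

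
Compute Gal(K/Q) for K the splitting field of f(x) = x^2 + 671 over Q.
Gal(K/Q) = Z/2Z (cyclic of order 2)

x^2 + 671 is irreducible over Q since -671 is not a rational square. The splitting field Q(sqrt(-671)) has degree 2 over Q, and its unique nontrivial automorphism is sqrt(-671) ↦ -sqrt(-671). Hence Gal(Q(sqrt(-671))/Q) = Z/2Z.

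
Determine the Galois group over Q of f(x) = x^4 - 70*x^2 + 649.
Gal(K/Q) = V_4 (Klein four-group, Z/2Z × Z/2Z)

f factors as (x^2 - 11)(x^2 - 59), so the splitting field is K = Q(sqrt(11), sqrt(59)). The elements 11, 59, 649 are all non-squares in Q, so sqrt(11) and sqrt(59) generate independent quadratic extensions. Thus [K:Q] = 4 and Gal(K/Q) is generated by the two order-2 automorphisms sqrt(11) ↦ -sqrt(11) and sqrt(59) ↦ -sqrt(59), giving V_4.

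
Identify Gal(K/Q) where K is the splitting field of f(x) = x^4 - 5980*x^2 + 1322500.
Gal(K/Q) = Z/2Z (cyclic of order 2)

f factors as (x^2 - 5750)(x^2 - 230), so the splitting field is K = Q(sqrt(5750), sqrt(230)). The squarefree part of 5750 is 230 and the squarefree part of 230 is also 230, so sqrt(5750) and sqrt(230) are both rational multiples of sqrt(230). Hence Q(sqrt(5750)) = Q(sqrt(230)) = Q(sqrt(230)), and the splitting field collapses to a single degree-2 extension with Galois group Z/2Z.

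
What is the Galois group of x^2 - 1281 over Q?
Gal(K/Q) = Z/2Z (cyclic of order 2)

x^2 - 1281 is irreducible over Q since 1281 is not a rational square. The splitting field Q(sqrt(1281)) has degree 2 over Q, and its unique nontrivial automorphism is sqrt(1281) ↦ -sqrt(1281). Hence Gal(Q(sqrt(1281))/Q) = Z/2Z.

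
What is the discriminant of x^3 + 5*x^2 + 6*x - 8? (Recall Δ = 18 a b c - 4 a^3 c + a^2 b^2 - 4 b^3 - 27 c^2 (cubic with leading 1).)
Δ = -2012

For x^3 + a x^2 + b x + c the discriminant is Δ = 18 a b c - 4 a^3 c + a^2 b^2 - 4 b^3 - 27 c^2.
Plug a = 5, b = 6, c = -8:
  18*(5)*(6)*(-8) - 4*(5)^3*(-8) + (5)^2*(6)^2 - 4*(6)^3 - 27*(-8)^2
  = -4320 + (4000) + 900 + (-864) + (-1728)
  = -2012.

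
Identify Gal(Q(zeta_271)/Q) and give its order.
|Gal(Q(zeta_271)/Q)| = phi(271) = 270; group ≅ (Z/271Z)^* ≅ Z/270Z

The n-th cyclotomic polynomial Φ_271(x) is the minimal polynomial of zeta_271 over Q and has degree phi(271) = 270. So Q(zeta_271) is a degree-270 Galois extension with Galois group (Z/271Z)^*. (Z/271Z)^* is cyclic since 271 is an odd prime power (or 4). Hence Gal(Q(zeta_271)/Q) ≅ Z/270Z.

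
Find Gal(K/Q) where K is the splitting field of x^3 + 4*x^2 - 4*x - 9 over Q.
Gal(K/Q) = S_3 (symmetric group of order 6)

Compute the discriminant of x^3 + (4)*x^2 + (-4)*x + (-9): Δ = 3221. Since Δ is not a rational square, the Galois group is not contained in A_3; it must be the full S_3 (irreducibility of the cubic rules out anything smaller).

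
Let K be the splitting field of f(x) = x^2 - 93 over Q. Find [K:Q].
[K:Q] = 2

The polynomial x^2 - 93 is irreducible over Q since 93 is not a perfect square. Its splitting field is Q(sqrt(93)), which has degree 2 over Q.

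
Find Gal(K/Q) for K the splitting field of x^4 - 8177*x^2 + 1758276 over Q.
Gal(K/Q) = Z/2Z (cyclic of order 2)

f factors as (x^2 - 221)(x^2 - 7956), so the splitting field is K = Q(sqrt(221), sqrt(7956)). The squarefree part of 221 is 221 and the squarefree part of 7956 is also 221, so sqrt(221) and sqrt(7956) are both rational multiples of sqrt(221). Hence Q(sqrt(221)) = Q(sqrt(7956)) = Q(sqrt(221)), and the splitting field collapses to a single degree-2 extension with Galois group Z/2Z.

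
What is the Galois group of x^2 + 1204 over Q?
Gal(K/Q) = Z/2Z (cyclic of order 2)

x^2 + 1204 is irreducible over Q since -1204 is not a rational square. The splitting field Q(sqrt(-1204)) has degree 2 over Q, and its unique nontrivial automorphism is sqrt(-1204) ↦ -sqrt(-1204). Hence Gal(Q(sqrt(-1204))/Q) = Z/2Z.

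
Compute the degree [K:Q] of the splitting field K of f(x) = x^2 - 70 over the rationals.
[K:Q] = 2

The polynomial x^2 - 70 is irreducible over Q since 70 is not a perfect square. Its splitting field is Q(sqrt(70)), which has degree 2 over Q.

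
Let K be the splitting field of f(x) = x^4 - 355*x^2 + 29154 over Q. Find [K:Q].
[K:Q] = 4

f factors as (x^2 - 226)(x^2 - 129); the splitting field is K = Q(sqrt(226), sqrt(129)). Since 226, 129, and 29154 are all non-squares in Q, the three subfields Q(sqrt(226)), Q(sqrt(129)), Q(sqrt(29154)) are distinct degree-2 extensions, so [K:Q] = 4 (Klein four Galois group).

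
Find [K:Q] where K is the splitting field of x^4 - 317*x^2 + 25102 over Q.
[K:Q] = 4

f factors as (x^2 - 154)(x^2 - 163); the splitting field is K = Q(sqrt(154), sqrt(163)). Since 154, 163, and 25102 are all non-squares in Q, the three subfields Q(sqrt(154)), Q(sqrt(163)), Q(sqrt(25102)) are distinct degree-2 extensions, so [K:Q] = 4 (Klein four Galois group).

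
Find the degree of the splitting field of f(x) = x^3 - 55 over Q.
[K:Q] = 6

x^3 - 55 has one real root r = 55^(1/3) and two complex roots r*zeta_3, r*zeta_3^2 where zeta_3 = e^(2*pi*i/3). The splitting field is Q(r, zeta_3). [Q(r):Q] = 3 and [Q(zeta_3):Q] = 2 with gcd = 1, so [Q(r, zeta_3):Q] = 3 * 2 = 6.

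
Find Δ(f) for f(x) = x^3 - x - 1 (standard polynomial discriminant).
Δ = -23

For x^3 + a x^2 + b x + c the discriminant is Δ = 18 a b c - 4 a^3 c + a^2 b^2 - 4 b^3 - 27 c^2.
Plug a = 0, b = -1, c = -1:
  18*(0)*(-1)*(-1) - 4*(0)^3*(-1) + (0)^2*(-1)^2 - 4*(-1)^3 - 27*(-1)^2
  = 0 + (0) + 0 + (4) + (-27)
  = -23.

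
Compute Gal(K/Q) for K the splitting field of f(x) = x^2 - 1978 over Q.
Gal(K/Q) = Z/2Z (cyclic of order 2)

x^2 - 1978 is irreducible over Q since 1978 is not a rational square. The splitting field Q(sqrt(1978)) has degree 2 over Q, and its unique nontrivial automorphism is sqrt(1978) ↦ -sqrt(1978). Hence Gal(Q(sqrt(1978))/Q) = Z/2Z.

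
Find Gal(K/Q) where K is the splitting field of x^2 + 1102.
Gal(K/Q) = Z/2Z (cyclic of order 2)

x^2 + 1102 is irreducible over Q since -1102 is not a rational square. The splitting field Q(sqrt(-1102)) has degree 2 over Q, and its unique nontrivial automorphism is sqrt(-1102) ↦ -sqrt(-1102). Hence Gal(Q(sqrt(-1102))/Q) = Z/2Z.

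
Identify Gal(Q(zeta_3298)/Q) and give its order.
|Gal(Q(zeta_3298)/Q)| = phi(3298) = 1536; group ≅ (Z/3298Z)^* ≅ Z/16Z × Z/96Z

The n-th cyclotomic polynomial Φ_3298(x) is the minimal polynomial of zeta_3298 over Q and has degree phi(3298) = 1536. So Q(zeta_3298) is a degree-1536 Galois extension with Galois group (Z/3298Z)^*. By CRT, (Z/3298Z)^* ≅ (Z/2Z)^* × (Z/17Z)^* × (Z/97Z)^*. Each prime-power unit group is (Z/2Z)^* ≅ trivial group (order 1); (Z/17Z)^* ≅ Z/16Z; (Z/97Z)^* ≅ Z/96Z. Hence Gal(Q(zeta_3298)/Q) ≅ Z/16Z × Z/96Z.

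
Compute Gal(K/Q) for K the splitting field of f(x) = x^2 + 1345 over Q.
Gal(K/Q) = Z/2Z (cyclic of order 2)

x^2 + 1345 is irreducible over Q since -1345 is not a rational square. The splitting field Q(sqrt(-1345)) has degree 2 over Q, and its unique nontrivial automorphism is sqrt(-1345) ↦ -sqrt(-1345). Hence Gal(Q(sqrt(-1345))/Q) = Z/2Z.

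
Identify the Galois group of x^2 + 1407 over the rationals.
Gal(K/Q) = Z/2Z (cyclic of order 2)

x^2 + 1407 is irreducible over Q since -1407 is not a rational square. The splitting field Q(sqrt(-1407)) has degree 2 over Q, and its unique nontrivial automorphism is sqrt(-1407) ↦ -sqrt(-1407). Hence Gal(Q(sqrt(-1407))/Q) = Z/2Z.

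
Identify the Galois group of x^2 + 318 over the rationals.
Gal(K/Q) = Z/2Z (cyclic of order 2)

x^2 + 318 is irreducible over Q since -318 is not a rational square. The splitting field Q(sqrt(-318)) has degree 2 over Q, and its unique nontrivial automorphism is sqrt(-318) ↦ -sqrt(-318). Hence Gal(Q(sqrt(-318))/Q) = Z/2Z.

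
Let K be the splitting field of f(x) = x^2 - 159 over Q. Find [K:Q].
[K:Q] = 2

The polynomial x^2 - 159 is irreducible over Q since 159 is not a perfect square. Its splitting field is Q(sqrt(159)), which has degree 2 over Q.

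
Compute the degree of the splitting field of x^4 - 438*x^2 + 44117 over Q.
[K:Q] = 4

f factors as (x^2 - 281)(x^2 - 157); the splitting field is K = Q(sqrt(281), sqrt(157)). Since 281, 157, and 44117 are all non-squares in Q, the three subfields Q(sqrt(281)), Q(sqrt(157)), Q(sqrt(44117)) are distinct degree-2 extensions, so [K:Q] = 4 (Klein four Galois group).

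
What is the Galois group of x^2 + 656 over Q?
Gal(K/Q) = Z/2Z (cyclic of order 2)

x^2 + 656 is irreducible over Q since -656 is not a rational square. The splitting field Q(sqrt(-656)) has degree 2 over Q, and its unique nontrivial automorphism is sqrt(-656) ↦ -sqrt(-656). Hence Gal(Q(sqrt(-656))/Q) = Z/2Z.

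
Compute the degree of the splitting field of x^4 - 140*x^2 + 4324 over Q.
[K:Q] = 4

f factors as (x^2 - 94)(x^2 - 46); the splitting field is K = Q(sqrt(94), sqrt(46)). Since 94, 46, and 4324 are all non-squares in Q, the three subfields Q(sqrt(94)), Q(sqrt(46)), Q(sqrt(4324)) are distinct degree-2 extensions, so [K:Q] = 4 (Klein four Galois group).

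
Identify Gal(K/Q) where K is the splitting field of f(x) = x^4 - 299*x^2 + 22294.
Gal(K/Q) = V_4 (Klein four-group, Z/2Z × Z/2Z)

f factors as (x^2 - 157)(x^2 - 142), so the splitting field is K = Q(sqrt(157), sqrt(142)). The elements 157, 142, 22294 are all non-squares in Q, so sqrt(157) and sqrt(142) generate independent quadratic extensions. Thus [K:Q] = 4 and Gal(K/Q) is generated by the two order-2 automorphisms sqrt(157) ↦ -sqrt(157) and sqrt(142) ↦ -sqrt(142), giving V_4.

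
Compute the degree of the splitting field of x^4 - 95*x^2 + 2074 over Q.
[K:Q] = 4

f factors as (x^2 - 61)(x^2 - 34); the splitting field is K = Q(sqrt(61), sqrt(34)). Since 61, 34, and 2074 are all non-squares in Q, the three subfields Q(sqrt(61)), Q(sqrt(34)), Q(sqrt(2074)) are distinct degree-2 extensions, so [K:Q] = 4 (Klein four Galois group).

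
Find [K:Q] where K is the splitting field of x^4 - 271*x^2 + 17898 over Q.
[K:Q] = 4

f factors as (x^2 - 157)(x^2 - 114); the splitting field is K = Q(sqrt(157), sqrt(114)). Since 157, 114, and 17898 are all non-squares in Q, the three subfields Q(sqrt(157)), Q(sqrt(114)), Q(sqrt(17898)) are distinct degree-2 extensions, so [K:Q] = 4 (Klein four Galois group).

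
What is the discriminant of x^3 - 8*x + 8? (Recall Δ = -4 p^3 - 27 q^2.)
Δ = 320

For a depressed cubic x^3 + p x + q the discriminant is Δ = -4 p^3 - 27 q^2 = -4*(-8)^3 - 27*(8)^2 = 2048 - 1728 = 320.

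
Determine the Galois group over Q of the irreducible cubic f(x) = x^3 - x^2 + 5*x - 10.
Gal(K/Q) = S_3 (symmetric group of order 6)

Compute the discriminant of x^3 + (-1)*x^2 + (5)*x + (-10): Δ = -2315. Since Δ is not a rational square, the Galois group is not contained in A_3; it must be the full S_3 (irreducibility of the cubic rules out anything smaller).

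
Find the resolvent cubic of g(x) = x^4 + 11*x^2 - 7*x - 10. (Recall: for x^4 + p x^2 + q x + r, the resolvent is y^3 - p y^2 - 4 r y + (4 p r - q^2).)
h(y) = y^3 - 11*y^2 + 40*y - 489

Identify coefficients: p = 11, q = -7, r = -10.
Plug into h(y) = y^3 - p y^2 - 4 r y + (4 p r - q^2):
  h(y) = y^3 - (11) y^2 - 4*(-10) y + (4*(11)*(-10) - (-7)^2)
       = y^3 + (-11) y^2 + (40) y + (-489).
Simplifying: h(y) = y^3 - 11*y^2 + 40*y - 489.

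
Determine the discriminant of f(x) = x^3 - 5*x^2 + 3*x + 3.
Δ = 564

For x^3 + a x^2 + b x + c the discriminant is Δ = 18 a b c - 4 a^3 c + a^2 b^2 - 4 b^3 - 27 c^2.
Plug a = -5, b = 3, c = 3:
  18*(-5)*(3)*(3) - 4*(-5)^3*(3) + (-5)^2*(3)^2 - 4*(3)^3 - 27*(3)^2
  = -810 + (1500) + 225 + (-108) + (-243)
  = 564.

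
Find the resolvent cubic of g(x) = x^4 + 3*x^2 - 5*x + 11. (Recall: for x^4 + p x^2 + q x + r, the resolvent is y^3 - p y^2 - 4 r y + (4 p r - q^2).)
h(y) = y^3 - 3*y^2 - 44*y + 107

Identify coefficients: p = 3, q = -5, r = 11.
Plug into h(y) = y^3 - p y^2 - 4 r y + (4 p r - q^2):
  h(y) = y^3 - (3) y^2 - 4*(11) y + (4*(3)*(11) - (-5)^2)
       = y^3 + (-3) y^2 + (-44) y + (107).
Simplifying: h(y) = y^3 - 3*y^2 - 44*y + 107.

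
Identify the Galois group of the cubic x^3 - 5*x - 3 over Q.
Gal(K/Q) = S_3 (symmetric group of order 6)

Compute the discriminant of x^3 + (0)*x^2 + (-5)*x + (-3): Δ = 257. Since Δ is not a rational square, the Galois group is not contained in A_3; it must be the full S_3 (irreducibility of the cubic rules out anything smaller).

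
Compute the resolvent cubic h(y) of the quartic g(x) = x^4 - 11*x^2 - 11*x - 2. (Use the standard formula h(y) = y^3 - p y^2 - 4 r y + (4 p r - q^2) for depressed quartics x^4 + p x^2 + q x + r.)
h(y) = y^3 + 11*y^2 + 8*y - 33

Identify coefficients: p = -11, q = -11, r = -2.
Plug into h(y) = y^3 - p y^2 - 4 r y + (4 p r - q^2):
  h(y) = y^3 - (-11) y^2 - 4*(-2) y + (4*(-11)*(-2) - (-11)^2)
       = y^3 + (11) y^2 + (8) y + (-33).
Simplifying: h(y) = y^3 + 11*y^2 + 8*y - 33.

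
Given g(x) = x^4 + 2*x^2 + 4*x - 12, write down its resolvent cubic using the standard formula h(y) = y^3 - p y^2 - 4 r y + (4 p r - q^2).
h(y) = y^3 - 2*y^2 + 48*y - 112

Identify coefficients: p = 2, q = 4, r = -12.
Plug into h(y) = y^3 - p y^2 - 4 r y + (4 p r - q^2):
  h(y) = y^3 - (2) y^2 - 4*(-12) y + (4*(2)*(-12) - (4)^2)
       = y^3 + (-2) y^2 + (48) y + (-112).
Simplifying: h(y) = y^3 - 2*y^2 + 48*y - 112.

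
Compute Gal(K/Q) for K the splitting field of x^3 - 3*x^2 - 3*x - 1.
Gal(K/Q) = S_3 (symmetric group of order 6)

Compute the discriminant of x^3 + (-3)*x^2 + (-3)*x + (-1): Δ = -108. Since Δ is not a rational square, the Galois group is not contained in A_3; it must be the full S_3 (irreducibility of the cubic rules out anything smaller).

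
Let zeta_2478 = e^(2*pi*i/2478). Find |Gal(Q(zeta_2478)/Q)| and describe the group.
|Gal(Q(zeta_2478)/Q)| = phi(2478) = 696; group ≅ (Z/2478Z)^* ≅ Z/2Z × Z/6Z × Z/58Z

The n-th cyclotomic polynomial Φ_2478(x) is the minimal polynomial of zeta_2478 over Q and has degree phi(2478) = 696. So Q(zeta_2478) is a degree-696 Galois extension with Galois group (Z/2478Z)^*. By CRT, (Z/2478Z)^* ≅ (Z/2Z)^* × (Z/3Z)^* × (Z/7Z)^* × (Z/59Z)^*. Each prime-power unit group is (Z/2Z)^* ≅ trivial group (order 1); (Z/3Z)^* ≅ Z/2Z; (Z/7Z)^* ≅ Z/6Z; (Z/59Z)^* ≅ Z/58Z. Hence Gal(Q(zeta_2478)/Q) ≅ Z/2Z × Z/6Z × Z/58Z.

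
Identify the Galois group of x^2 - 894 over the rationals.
Gal(K/Q) = Z/2Z (cyclic of order 2)

x^2 - 894 is irreducible over Q since 894 is not a rational square. The splitting field Q(sqrt(894)) has degree 2 over Q, and its unique nontrivial automorphism is sqrt(894) ↦ -sqrt(894). Hence Gal(Q(sqrt(894))/Q) = Z/2Z.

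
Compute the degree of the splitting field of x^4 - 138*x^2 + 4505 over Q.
[K:Q] = 4

f factors as (x^2 - 85)(x^2 - 53); the splitting field is K = Q(sqrt(85), sqrt(53)). Since 85, 53, and 4505 are all non-squares in Q, the three subfields Q(sqrt(85)), Q(sqrt(53)), Q(sqrt(4505)) are distinct degree-2 extensions, so [K:Q] = 4 (Klein four Galois group).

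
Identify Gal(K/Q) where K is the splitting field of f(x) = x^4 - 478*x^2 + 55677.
Gal(K/Q) = V_4 (Klein four-group, Z/2Z × Z/2Z)

f factors as (x^2 - 201)(x^2 - 277), so the splitting field is K = Q(sqrt(201), sqrt(277)). The elements 201, 277, 55677 are all non-squares in Q, so sqrt(201) and sqrt(277) generate independent quadratic extensions. Thus [K:Q] = 4 and Gal(K/Q) is generated by the two order-2 automorphisms sqrt(201) ↦ -sqrt(201) and sqrt(277) ↦ -sqrt(277), giving V_4.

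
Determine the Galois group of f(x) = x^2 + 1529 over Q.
Gal(K/Q) = Z/2Z (cyclic of order 2)

x^2 + 1529 is irreducible over Q since -1529 is not a rational square. The splitting field Q(sqrt(-1529)) has degree 2 over Q, and its unique nontrivial automorphism is sqrt(-1529) ↦ -sqrt(-1529). Hence Gal(Q(sqrt(-1529))/Q) = Z/2Z.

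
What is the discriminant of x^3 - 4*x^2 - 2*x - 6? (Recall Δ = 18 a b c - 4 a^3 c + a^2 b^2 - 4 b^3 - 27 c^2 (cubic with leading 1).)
Δ = -3276

For x^3 + a x^2 + b x + c the discriminant is Δ = 18 a b c - 4 a^3 c + a^2 b^2 - 4 b^3 - 27 c^2.
Plug a = -4, b = -2, c = -6:
  18*(-4)*(-2)*(-6) - 4*(-4)^3*(-6) + (-4)^2*(-2)^2 - 4*(-2)^3 - 27*(-6)^2
  = -864 + (-1536) + 64 + (32) + (-972)
  = -3276.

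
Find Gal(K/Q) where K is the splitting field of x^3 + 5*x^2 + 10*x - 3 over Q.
Gal(K/Q) = S_3 (symmetric group of order 6)

Compute the discriminant of x^3 + (5)*x^2 + (10)*x + (-3): Δ = -2943. Since Δ is not a rational square, the Galois group is not contained in A_3; it must be the full S_3 (irreducibility of the cubic rules out anything smaller).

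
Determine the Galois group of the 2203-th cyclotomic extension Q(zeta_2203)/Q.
|Gal(Q(zeta_2203)/Q)| = phi(2203) = 2202; group ≅ (Z/2203Z)^* ≅ Z/2202Z

The n-th cyclotomic polynomial Φ_2203(x) is the minimal polynomial of zeta_2203 over Q and has degree phi(2203) = 2202. So Q(zeta_2203) is a degree-2202 Galois extension with Galois group (Z/2203Z)^*. (Z/2203Z)^* is cyclic since 2203 is an odd prime power (or 4). Hence Gal(Q(zeta_2203)/Q) ≅ Z/2202Z.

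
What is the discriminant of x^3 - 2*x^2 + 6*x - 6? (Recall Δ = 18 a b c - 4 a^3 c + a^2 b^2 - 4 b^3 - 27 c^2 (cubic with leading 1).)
Δ = -588

For x^3 + a x^2 + b x + c the discriminant is Δ = 18 a b c - 4 a^3 c + a^2 b^2 - 4 b^3 - 27 c^2.
Plug a = -2, b = 6, c = -6:
  18*(-2)*(6)*(-6) - 4*(-2)^3*(-6) + (-2)^2*(6)^2 - 4*(6)^3 - 27*(-6)^2
  = 1296 + (-192) + 144 + (-864) + (-972)
  = -588.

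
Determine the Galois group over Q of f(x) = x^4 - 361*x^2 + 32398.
Gal(K/Q) = V_4 (Klein four-group, Z/2Z × Z/2Z)

f factors as (x^2 - 194)(x^2 - 167), so the splitting field is K = Q(sqrt(194), sqrt(167)). The elements 194, 167, 32398 are all non-squares in Q, so sqrt(194) and sqrt(167) generate independent quadratic extensions. Thus [K:Q] = 4 and Gal(K/Q) is generated by the two order-2 automorphisms sqrt(194) ↦ -sqrt(194) and sqrt(167) ↦ -sqrt(167), giving V_4.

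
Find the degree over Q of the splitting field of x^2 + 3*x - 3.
[K:Q] = 2

The discriminant of x^2 + (3)*x + (-3) is b^2 - 4c = 9 - (-12) = 21. Since 21 is not a perfect square in Q, the polynomial is irreducible over Q. Its two roots generate a degree-2 extension, so [K:Q] = 2.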